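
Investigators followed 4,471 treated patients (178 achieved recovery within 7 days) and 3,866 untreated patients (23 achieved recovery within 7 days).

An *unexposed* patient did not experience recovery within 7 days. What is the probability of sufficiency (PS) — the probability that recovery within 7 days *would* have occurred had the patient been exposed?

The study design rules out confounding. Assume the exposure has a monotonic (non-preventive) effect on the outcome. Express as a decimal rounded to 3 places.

PS ≈ 0.034

p₁ = P(outcome | exposed) = 178/4471 = 0.039812
p₀ = P(outcome | unexposed) = 23/3866 = 0.0059493
Under exogeneity and monotonicity, PS = (p₁ − p₀) / (1 − p₀).
PS = (0.039812 − 0.0059493) / (1 − 0.0059493) = 0.033863 / 0.99405 ≈ 0.0341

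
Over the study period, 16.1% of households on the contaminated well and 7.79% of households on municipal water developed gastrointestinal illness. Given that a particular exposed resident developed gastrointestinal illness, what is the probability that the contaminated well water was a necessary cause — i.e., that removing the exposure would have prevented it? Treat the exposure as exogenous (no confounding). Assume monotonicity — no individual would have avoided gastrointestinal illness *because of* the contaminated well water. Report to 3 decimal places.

p₁ = 0.161, p₀ = 0.0779.
Under exogeneity and monotonicity, PN = (p₁ − p₀) / p₁.
PN = (0.161 − 0.0779) / 0.161 = 0.0831 / 0.161 ≈ 0.5161

PN ≈ 0.516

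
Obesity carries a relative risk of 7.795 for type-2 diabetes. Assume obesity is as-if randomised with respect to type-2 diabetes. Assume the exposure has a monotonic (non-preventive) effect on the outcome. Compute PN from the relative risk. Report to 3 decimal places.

Under exogeneity and monotonicity, PN = (RR − 1) / RR = 1 − 1/RR.
PN = (7.795 − 1) / 7.795 = 6.795 / 7.795 ≈ 0.8717

PN ≈ 0.872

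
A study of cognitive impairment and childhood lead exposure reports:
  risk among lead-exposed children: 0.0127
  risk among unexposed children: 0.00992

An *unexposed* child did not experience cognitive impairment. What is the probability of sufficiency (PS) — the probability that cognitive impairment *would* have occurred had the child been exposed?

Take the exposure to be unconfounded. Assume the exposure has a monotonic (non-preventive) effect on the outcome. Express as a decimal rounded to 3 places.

Let p₁ = 0.0127, p₀ = 0.00992.
Under exogeneity and monotonicity, PS = (p₁ − p₀) / (1 − p₀).
PS = (0.0127 − 0.00992) / (1 − 0.00992) = 0.00278 / 0.99008 ≈ 0.0028

PS ≈ 0.003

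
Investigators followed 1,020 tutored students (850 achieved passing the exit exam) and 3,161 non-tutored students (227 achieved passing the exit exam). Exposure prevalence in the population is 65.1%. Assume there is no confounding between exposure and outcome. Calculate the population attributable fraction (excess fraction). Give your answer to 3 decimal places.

p₁ = P(outcome | exposed) = 850/1020 = 0.83333
p₀ = P(outcome | unexposed) = 227/3161 = 0.071813
Overall risk P(Y=1) = π·p₁ + (1−π)·p₀ = 0.651×0.83333 + 0.349×0.071813 = 0.56756.
Under exogeneity, PAF = [P(Y=1) − p₀] / P(Y=1).
PAF = (0.56756 − 0.071813) / 0.56756 ≈ 0.8735

PAF ≈ 0.873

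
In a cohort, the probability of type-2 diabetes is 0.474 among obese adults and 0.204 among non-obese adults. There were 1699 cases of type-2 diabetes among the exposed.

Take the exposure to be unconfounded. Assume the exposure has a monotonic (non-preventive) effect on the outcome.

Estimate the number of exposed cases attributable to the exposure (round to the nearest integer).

about 968 cases

Let p₁ = 0.474, p₀ = 0.204.
PN = (p₁ − p₀)/p₁ = (0.474 − 0.204) / 0.474 ≈ 0.56962.
Attributable cases ≈ PN × (exposed cases) = 0.56962 × 1699 ≈ 967.78.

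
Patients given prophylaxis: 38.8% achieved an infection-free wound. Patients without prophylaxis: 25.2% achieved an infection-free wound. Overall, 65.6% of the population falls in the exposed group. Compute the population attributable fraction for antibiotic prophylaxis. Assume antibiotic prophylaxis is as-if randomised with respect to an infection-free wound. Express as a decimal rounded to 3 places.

p₁ = 0.388, p₀ = 0.252.
Overall risk P(Y=1) = π·p₁ + (1−π)·p₀ = 0.656×0.388 + 0.344×0.252 = 0.34122.
Under exogeneity, PAF = [P(Y=1) − p₀] / P(Y=1).
PAF = (0.34122 − 0.252) / 0.34122 ≈ 0.2615

PAF ≈ 0.261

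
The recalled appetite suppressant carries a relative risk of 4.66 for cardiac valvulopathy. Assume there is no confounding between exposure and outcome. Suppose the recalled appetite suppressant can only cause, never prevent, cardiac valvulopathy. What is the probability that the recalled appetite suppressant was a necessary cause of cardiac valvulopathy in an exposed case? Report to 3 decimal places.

PN ≈ 0.785

Under exogeneity and monotonicity, PN = (RR − 1) / RR = 1 − 1/RR.
PN = (4.66 − 1) / 4.66 = 3.66 / 4.66 ≈ 0.7854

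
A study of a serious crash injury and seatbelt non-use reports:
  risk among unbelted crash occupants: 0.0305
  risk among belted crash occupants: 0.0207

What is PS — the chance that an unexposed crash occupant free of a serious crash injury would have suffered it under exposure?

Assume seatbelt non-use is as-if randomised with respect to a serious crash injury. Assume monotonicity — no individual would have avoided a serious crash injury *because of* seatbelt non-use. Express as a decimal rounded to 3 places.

PS ≈ 0.010

Let p₁ = 0.0305, p₀ = 0.0207.
Under exogeneity and monotonicity, PS = (p₁ − p₀) / (1 − p₀).
PS = (0.0305 − 0.0207) / (1 − 0.0207) = 0.0098 / 0.9793 ≈ 0.0100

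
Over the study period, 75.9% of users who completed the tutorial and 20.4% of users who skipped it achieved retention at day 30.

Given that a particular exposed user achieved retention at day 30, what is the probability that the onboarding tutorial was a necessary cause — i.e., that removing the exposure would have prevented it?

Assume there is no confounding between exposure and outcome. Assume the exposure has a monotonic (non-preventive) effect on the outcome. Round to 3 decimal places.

p₁ = 0.759, p₀ = 0.204.
Under exogeneity and monotonicity, PN = (p₁ − p₀) / p₁.
PN = (0.759 − 0.204) / 0.759 = 0.555 / 0.759 ≈ 0.7312

PN ≈ 0.731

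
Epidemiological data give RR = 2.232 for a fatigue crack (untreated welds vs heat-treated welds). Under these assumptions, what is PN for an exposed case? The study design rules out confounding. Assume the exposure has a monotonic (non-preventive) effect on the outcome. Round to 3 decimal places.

Under exogeneity and monotonicity, PN = (RR − 1) / RR = 1 − 1/RR.
PN = (2.232 − 1) / 2.232 = 1.232 / 2.232 ≈ 0.5520

PN ≈ 0.552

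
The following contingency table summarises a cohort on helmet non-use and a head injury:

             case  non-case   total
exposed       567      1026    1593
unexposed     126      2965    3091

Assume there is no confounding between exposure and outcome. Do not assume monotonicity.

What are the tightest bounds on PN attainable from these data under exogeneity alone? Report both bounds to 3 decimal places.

p₁ = P(outcome | exposed) = 567/1593 = 0.35593
p₀ = P(outcome | unexposed) = 126/3091 = 0.040764
Under exogeneity alone the bounds on PN are max{0,(p₁−p₀)/p₁} ≤ PN ≤ min{1,(1−p₀)/p₁}.
  lower = (p₁ − p₀)/p₁ = 0.31517 / 0.35593 ≈ 0.8855
  upper = min{1, (1 − p₀)/p₁} = 0.95924 / 0.35593 ≈ 2.6950 → capped at 1

0.885 ≤ PN ≤ 1.000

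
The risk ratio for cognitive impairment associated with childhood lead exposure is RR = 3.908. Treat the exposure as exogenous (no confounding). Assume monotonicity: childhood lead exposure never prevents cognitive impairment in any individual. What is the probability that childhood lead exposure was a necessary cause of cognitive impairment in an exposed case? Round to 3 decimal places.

PN ≈ 0.744

Under exogeneity and monotonicity, PN = (RR − 1) / RR = 1 − 1/RR.
PN = (3.908 − 1) / 3.908 = 2.908 / 3.908 ≈ 0.7441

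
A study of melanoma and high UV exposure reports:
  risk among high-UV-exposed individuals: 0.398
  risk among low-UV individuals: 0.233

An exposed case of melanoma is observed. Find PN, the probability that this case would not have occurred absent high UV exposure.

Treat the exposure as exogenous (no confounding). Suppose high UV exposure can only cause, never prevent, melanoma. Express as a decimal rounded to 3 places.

Let p₁ = 0.398, p₀ = 0.233.
Under exogeneity and monotonicity, PN = (p₁ − p₀) / p₁.
PN = (0.398 − 0.233) / 0.398 = 0.165 / 0.398 ≈ 0.4146

PN ≈ 0.415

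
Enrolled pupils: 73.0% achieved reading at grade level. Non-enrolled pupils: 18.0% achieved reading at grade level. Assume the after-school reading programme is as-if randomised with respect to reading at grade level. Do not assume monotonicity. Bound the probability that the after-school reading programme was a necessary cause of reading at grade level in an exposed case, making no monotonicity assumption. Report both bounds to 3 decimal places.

0.753 ≤ PN ≤ 1.000

p₁ = 0.73, p₀ = 0.18.
Under exogeneity alone the bounds on PN are max{0,(p₁−p₀)/p₁} ≤ PN ≤ min{1,(1−p₀)/p₁}.
  lower = (p₁ − p₀)/p₁ = 0.55 / 0.73 ≈ 0.7534
  upper = min{1, (1 − p₀)/p₁} = 0.82 / 0.73 ≈ 1.1233 → capped at 1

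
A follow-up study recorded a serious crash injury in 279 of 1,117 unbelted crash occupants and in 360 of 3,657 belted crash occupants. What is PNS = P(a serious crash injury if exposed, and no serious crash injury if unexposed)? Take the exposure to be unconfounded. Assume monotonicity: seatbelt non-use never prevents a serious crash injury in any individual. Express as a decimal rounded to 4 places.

PNS ≈ 0.1513

p₁ = P(outcome | exposed) = 279/1117 = 0.24978
p₀ = P(outcome | unexposed) = 360/3657 = 0.098441
Under exogeneity and monotonicity, PNS = p₁ − p₀.
PNS = 0.24978 − 0.098441 = 0.15133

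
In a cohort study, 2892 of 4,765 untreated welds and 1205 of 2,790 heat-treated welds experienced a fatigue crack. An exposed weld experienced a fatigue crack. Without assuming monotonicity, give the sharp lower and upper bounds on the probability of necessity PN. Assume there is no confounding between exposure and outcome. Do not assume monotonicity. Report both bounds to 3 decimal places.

p₁ = P(outcome | exposed) = 2892/4765 = 0.60693
p₀ = P(outcome | unexposed) = 1205/2790 = 0.4319
Under exogeneity alone the bounds on PN are max{0,(p₁−p₀)/p₁} ≤ PN ≤ min{1,(1−p₀)/p₁}.
  lower = (p₁ − p₀)/p₁ = 0.17503 / 0.60693 ≈ 0.2884
  upper = min{1, (1 − p₀)/p₁} = 0.5681 / 0.60693 ≈ 0.9360

0.288 ≤ PN ≤ 0.936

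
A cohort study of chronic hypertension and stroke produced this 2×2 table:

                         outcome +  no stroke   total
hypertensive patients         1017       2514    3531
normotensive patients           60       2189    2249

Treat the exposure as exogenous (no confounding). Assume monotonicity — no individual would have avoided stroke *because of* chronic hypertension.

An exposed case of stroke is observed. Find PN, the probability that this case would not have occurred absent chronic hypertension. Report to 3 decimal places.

p₁ = P(outcome | exposed) = 1017/3531 = 0.28802
p₀ = P(outcome | unexposed) = 60/2249 = 0.026679
Under exogeneity and monotonicity, PN = (p₁ − p₀)/p₁.
PN = (0.28802 − 0.026679) / 0.28802 ≈ 0.9074

PN ≈ 0.907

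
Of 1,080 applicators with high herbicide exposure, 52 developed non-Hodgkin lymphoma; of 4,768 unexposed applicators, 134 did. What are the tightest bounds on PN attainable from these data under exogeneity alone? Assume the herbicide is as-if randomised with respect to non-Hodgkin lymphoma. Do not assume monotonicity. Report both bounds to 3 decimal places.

0.416 ≤ PN ≤ 1.000

p₁ = P(outcome | exposed) = 52/1080 = 0.048148
p₀ = P(outcome | unexposed) = 134/4768 = 0.028104
Under exogeneity alone the bounds on PN are max{0,(p₁−p₀)/p₁} ≤ PN ≤ min{1,(1−p₀)/p₁}.
  lower = (p₁ − p₀)/p₁ = 0.020044 / 0.048148 ≈ 0.4163
  upper = min{1, (1 − p₀)/p₁} = 0.9719 / 0.048148 ≈ 20.1855 → capped at 1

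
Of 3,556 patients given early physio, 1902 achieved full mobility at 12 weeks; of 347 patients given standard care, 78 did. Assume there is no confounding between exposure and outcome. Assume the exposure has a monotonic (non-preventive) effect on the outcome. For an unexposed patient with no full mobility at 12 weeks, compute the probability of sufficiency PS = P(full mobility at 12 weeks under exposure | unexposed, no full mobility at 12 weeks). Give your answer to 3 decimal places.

PS ≈ 0.400

p₁ = P(outcome | exposed) = 1902/3556 = 0.53487
p₀ = P(outcome | unexposed) = 78/347 = 0.22478
Under exogeneity and monotonicity, PS = (p₁ − p₀) / (1 − p₀).
PS = (0.53487 − 0.22478) / (1 − 0.22478) = 0.31009 / 0.77522 ≈ 0.4000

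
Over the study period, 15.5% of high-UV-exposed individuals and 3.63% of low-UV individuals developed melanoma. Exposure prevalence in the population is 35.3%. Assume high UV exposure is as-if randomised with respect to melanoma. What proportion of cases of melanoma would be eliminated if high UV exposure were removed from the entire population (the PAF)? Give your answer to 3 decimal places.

PAF ≈ 0.536

p₁ = 0.155, p₀ = 0.0363.
Overall risk P(Y=1) = π·p₁ + (1−π)·p₀ = 0.353×0.155 + 0.647×0.0363 = 0.078201.
Under exogeneity, PAF = [P(Y=1) − p₀] / P(Y=1).
PAF = (0.078201 − 0.0363) / 0.078201 ≈ 0.5358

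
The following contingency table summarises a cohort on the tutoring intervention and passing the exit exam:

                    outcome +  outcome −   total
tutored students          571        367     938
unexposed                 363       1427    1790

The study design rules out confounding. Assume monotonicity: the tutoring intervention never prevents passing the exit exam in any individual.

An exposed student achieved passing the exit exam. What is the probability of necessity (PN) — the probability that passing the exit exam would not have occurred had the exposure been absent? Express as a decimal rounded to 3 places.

p₁ = P(outcome | exposed) = 571/938 = 0.60874
p₀ = P(outcome | unexposed) = 363/1790 = 0.20279
Under exogeneity and monotonicity, PN = (p₁ − p₀)/p₁.
PN = (0.60874 − 0.20279) / 0.60874 ≈ 0.6669

PN ≈ 0.667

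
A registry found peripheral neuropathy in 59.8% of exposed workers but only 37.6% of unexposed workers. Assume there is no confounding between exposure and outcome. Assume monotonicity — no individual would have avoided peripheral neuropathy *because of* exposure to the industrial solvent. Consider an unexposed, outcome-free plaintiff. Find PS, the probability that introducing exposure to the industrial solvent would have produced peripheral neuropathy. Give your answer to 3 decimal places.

p₁ = 0.598, p₀ = 0.376.
Under exogeneity and monotonicity, PS = (p₁ − p₀) / (1 − p₀).
PS = (0.598 − 0.376) / (1 − 0.376) = 0.222 / 0.624 ≈ 0.3558

PS ≈ 0.356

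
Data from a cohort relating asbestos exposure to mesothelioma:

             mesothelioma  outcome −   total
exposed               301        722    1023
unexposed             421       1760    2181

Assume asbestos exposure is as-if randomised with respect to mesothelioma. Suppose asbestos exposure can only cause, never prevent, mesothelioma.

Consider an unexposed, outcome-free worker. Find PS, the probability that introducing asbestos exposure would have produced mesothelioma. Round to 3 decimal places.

p₁ = P(outcome | exposed) = 301/1023 = 0.29423
p₀ = P(outcome | unexposed) = 421/2181 = 0.19303
Under exogeneity and monotonicity, PS = (p₁ − p₀)/(1 − p₀).
PS = (0.29423 − 0.19303) / 0.80697 ≈ 0.1254

PS ≈ 0.125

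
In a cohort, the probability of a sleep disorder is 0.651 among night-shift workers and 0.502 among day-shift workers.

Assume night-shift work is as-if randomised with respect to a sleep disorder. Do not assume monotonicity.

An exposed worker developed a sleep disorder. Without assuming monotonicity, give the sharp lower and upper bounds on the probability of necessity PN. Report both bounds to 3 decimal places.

Let p₁ = 0.651, p₀ = 0.502.
Under exogeneity alone the bounds on PN are max{0,(p₁−p₀)/p₁} ≤ PN ≤ min{1,(1−p₀)/p₁}.
  lower = (p₁ − p₀)/p₁ = 0.149 / 0.651 ≈ 0.2289
  upper = min{1, (1 − p₀)/p₁} = 0.498 / 0.651 ≈ 0.7650

0.229 ≤ PN ≤ 0.765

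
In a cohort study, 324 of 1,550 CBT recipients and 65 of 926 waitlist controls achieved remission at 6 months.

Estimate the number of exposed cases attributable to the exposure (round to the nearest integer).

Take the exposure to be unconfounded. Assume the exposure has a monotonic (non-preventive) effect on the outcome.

about 215 cases

p₁ = P(outcome | exposed) = 324/1550 = 0.20903
p₀ = P(outcome | unexposed) = 65/926 = 0.070194
PN = (p₁ − p₀)/p₁ = (0.20903 − 0.070194) / 0.20903 ≈ 0.66419.
Attributable cases ≈ PN × (exposed cases) = 0.66419 × 324 ≈ 215.20.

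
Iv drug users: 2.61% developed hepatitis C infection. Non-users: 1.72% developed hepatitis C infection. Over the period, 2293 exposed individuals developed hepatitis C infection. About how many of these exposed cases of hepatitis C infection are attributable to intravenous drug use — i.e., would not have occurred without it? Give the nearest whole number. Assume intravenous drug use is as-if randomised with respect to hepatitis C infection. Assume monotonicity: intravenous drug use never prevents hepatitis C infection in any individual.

p₁ = 0.0261, p₀ = 0.0172.
PN = (p₁ − p₀)/p₁ = (0.0261 − 0.0172) / 0.0261 ≈ 0.34100.
Attributable cases ≈ PN × (exposed cases) = 0.34100 × 2293 ≈ 781.90.

about 782 cases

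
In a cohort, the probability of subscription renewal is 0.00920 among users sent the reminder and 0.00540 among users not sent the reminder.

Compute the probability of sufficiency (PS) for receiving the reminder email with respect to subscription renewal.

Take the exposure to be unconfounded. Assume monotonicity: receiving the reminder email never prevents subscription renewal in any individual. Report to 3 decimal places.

PS ≈ 0.004

Let p₁ = 0.0092, p₀ = 0.0054.
Under exogeneity and monotonicity, PS = (p₁ − p₀) / (1 − p₀).
PS = (0.0092 − 0.0054) / (1 − 0.0054) = 0.0038 / 0.9946 ≈ 0.0038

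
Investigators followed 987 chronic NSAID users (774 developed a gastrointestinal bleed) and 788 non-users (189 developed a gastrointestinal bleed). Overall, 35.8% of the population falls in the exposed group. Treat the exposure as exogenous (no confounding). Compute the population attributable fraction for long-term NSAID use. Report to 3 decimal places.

PAF ≈ 0.448

p₁ = P(outcome | exposed) = 774/987 = 0.78419
p₀ = P(outcome | unexposed) = 189/788 = 0.23985
Overall risk P(Y=1) = π·p₁ + (1−π)·p₀ = 0.358×0.78419 + 0.642×0.23985 = 0.43472.
Under exogeneity, PAF = [P(Y=1) − p₀] / P(Y=1).
PAF = (0.43472 − 0.23985) / 0.43472 ≈ 0.4483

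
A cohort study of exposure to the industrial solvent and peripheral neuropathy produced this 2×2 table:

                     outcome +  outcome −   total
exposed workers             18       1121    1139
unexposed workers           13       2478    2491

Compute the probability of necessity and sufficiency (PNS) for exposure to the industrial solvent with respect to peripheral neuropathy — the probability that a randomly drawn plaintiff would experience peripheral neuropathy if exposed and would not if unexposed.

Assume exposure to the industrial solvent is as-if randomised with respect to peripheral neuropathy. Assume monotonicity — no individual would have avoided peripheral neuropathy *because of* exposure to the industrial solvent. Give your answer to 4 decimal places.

PNS ≈ 0.0106

p₁ = P(outcome | exposed) = 18/1139 = 0.015803
p₀ = P(outcome | unexposed) = 13/2491 = 0.0052188
Under exogeneity and monotonicity, PNS = p₁ − p₀.
PNS = 0.015803 − 0.0052188 = 0.010585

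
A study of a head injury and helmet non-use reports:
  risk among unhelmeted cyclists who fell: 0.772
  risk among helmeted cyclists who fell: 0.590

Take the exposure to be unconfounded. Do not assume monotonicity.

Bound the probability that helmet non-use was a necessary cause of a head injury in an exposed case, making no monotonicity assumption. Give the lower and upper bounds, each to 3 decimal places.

Let p₁ = 0.772, p₀ = 0.59.
Under exogeneity alone the bounds on PN are max{0,(p₁−p₀)/p₁} ≤ PN ≤ min{1,(1−p₀)/p₁}.
  lower = (p₁ − p₀)/p₁ = 0.182 / 0.772 ≈ 0.2358
  upper = min{1, (1 − p₀)/p₁} = 0.41 / 0.772 ≈ 0.5311

0.236 ≤ PN ≤ 0.531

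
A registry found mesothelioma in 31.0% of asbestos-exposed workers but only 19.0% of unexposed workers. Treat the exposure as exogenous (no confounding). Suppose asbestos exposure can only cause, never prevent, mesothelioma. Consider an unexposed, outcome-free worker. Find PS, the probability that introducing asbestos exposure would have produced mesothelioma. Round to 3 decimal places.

p₁ = 0.31, p₀ = 0.19.
Under exogeneity and monotonicity, PS = (p₁ − p₀) / (1 − p₀).
PS = (0.31 − 0.19) / (1 − 0.19) = 0.12 / 0.81 ≈ 0.1481

PS ≈ 0.148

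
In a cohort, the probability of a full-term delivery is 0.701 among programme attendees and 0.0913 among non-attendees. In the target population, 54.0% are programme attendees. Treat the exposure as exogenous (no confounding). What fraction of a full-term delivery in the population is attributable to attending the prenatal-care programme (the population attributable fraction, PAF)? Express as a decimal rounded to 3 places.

Let p₁ = 0.701, p₀ = 0.0913.
Overall risk P(Y=1) = π·p₁ + (1−π)·p₀ = 0.54×0.701 + 0.46×0.0913 = 0.42054.
Under exogeneity, PAF = [P(Y=1) − p₀] / P(Y=1).
PAF = (0.42054 − 0.0913) / 0.42054 ≈ 0.7829

PAF ≈ 0.783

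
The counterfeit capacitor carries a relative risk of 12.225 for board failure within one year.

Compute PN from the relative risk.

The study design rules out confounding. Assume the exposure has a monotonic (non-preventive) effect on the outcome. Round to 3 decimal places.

PN ≈ 0.918

Under exogeneity and monotonicity, PN = (RR − 1) / RR = 1 − 1/RR.
PN = (12.225 − 1) / 12.225 = 11.22 / 12.225 ≈ 0.9182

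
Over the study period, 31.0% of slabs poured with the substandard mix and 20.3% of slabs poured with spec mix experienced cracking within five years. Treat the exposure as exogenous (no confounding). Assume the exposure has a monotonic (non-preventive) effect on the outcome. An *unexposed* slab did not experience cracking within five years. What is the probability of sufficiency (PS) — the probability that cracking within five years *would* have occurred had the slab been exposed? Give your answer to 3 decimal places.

p₁ = 0.31, p₀ = 0.203.
Under exogeneity and monotonicity, PS = (p₁ − p₀) / (1 − p₀).
PS = (0.31 − 0.203) / (1 − 0.203) = 0.107 / 0.797 ≈ 0.1343

PS ≈ 0.134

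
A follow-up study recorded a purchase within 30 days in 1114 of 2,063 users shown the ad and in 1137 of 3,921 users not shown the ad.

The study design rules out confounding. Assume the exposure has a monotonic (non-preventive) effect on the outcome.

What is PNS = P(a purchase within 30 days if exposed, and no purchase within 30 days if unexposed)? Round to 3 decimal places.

PNS ≈ 0.250

p₁ = P(outcome | exposed) = 1114/2063 = 0.53999
p₀ = P(outcome | unexposed) = 1137/3921 = 0.28998
Under exogeneity and monotonicity, PNS = p₁ − p₀.
PNS = 0.53999 − 0.28998 = 0.25001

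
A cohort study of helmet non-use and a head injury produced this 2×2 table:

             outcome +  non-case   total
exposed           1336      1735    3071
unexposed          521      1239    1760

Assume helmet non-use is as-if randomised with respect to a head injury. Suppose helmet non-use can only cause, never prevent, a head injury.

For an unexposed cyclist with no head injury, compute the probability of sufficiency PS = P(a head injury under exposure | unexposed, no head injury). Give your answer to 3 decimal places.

p₁ = P(outcome | exposed) = 1336/3071 = 0.43504
p₀ = P(outcome | unexposed) = 521/1760 = 0.29602
Under exogeneity and monotonicity, PS = (p₁ − p₀)/(1 − p₀).
PS = (0.43504 − 0.29602) / 0.70398 ≈ 0.1975

PS ≈ 0.197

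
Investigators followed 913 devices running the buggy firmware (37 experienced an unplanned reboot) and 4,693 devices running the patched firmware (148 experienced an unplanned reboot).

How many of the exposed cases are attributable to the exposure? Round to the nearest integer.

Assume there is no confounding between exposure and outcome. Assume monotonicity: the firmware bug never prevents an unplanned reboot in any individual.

p₁ = P(outcome | exposed) = 37/913 = 0.040526
p₀ = P(outcome | unexposed) = 148/4693 = 0.031536
PN = (p₁ − p₀)/p₁ = (0.040526 − 0.031536) / 0.040526 ≈ 0.22182.
Attributable cases ≈ PN × (exposed cases) = 0.22182 × 37 ≈ 8.21.

about 8 cases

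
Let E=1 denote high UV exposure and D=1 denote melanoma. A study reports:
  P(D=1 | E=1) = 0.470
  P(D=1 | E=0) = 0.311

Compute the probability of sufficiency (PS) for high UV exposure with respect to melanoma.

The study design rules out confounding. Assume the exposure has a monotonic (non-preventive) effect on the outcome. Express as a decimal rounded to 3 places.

PS ≈ 0.231

Let p₁ = 0.47, p₀ = 0.311.
Under exogeneity and monotonicity, PS = (p₁ − p₀) / (1 − p₀).
PS = (0.47 − 0.311) / (1 − 0.311) = 0.159 / 0.689 ≈ 0.2308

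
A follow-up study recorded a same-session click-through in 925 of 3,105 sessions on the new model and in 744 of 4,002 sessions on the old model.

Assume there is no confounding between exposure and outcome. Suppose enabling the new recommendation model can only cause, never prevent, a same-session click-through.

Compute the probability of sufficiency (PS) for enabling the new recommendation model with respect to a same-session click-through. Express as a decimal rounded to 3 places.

p₁ = P(outcome | exposed) = 925/3105 = 0.29791
p₀ = P(outcome | unexposed) = 744/4002 = 0.18591
Under exogeneity and monotonicity, PS = (p₁ − p₀) / (1 − p₀).
PS = (0.29791 − 0.18591) / (1 − 0.18591) = 0.112 / 0.81409 ≈ 0.1376

PS ≈ 0.138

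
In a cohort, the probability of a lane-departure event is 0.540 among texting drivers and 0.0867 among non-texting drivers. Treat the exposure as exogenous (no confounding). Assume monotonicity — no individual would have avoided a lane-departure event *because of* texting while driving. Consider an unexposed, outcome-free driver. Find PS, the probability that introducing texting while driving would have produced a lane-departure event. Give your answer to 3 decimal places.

Let p₁ = 0.54, p₀ = 0.0867.
Under exogeneity and monotonicity, PS = (p₁ − p₀) / (1 − p₀).
PS = (0.54 − 0.0867) / (1 − 0.0867) = 0.4533 / 0.9133 ≈ 0.4963

PS ≈ 0.496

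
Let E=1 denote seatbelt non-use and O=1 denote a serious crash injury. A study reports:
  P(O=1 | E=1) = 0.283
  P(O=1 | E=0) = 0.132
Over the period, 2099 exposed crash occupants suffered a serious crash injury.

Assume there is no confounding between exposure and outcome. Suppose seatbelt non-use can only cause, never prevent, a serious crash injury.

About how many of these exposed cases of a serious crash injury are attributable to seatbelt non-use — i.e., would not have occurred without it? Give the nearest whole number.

about 1120 cases

Let p₁ = 0.283, p₀ = 0.132.
PN = (p₁ − p₀)/p₁ = (0.283 − 0.132) / 0.283 ≈ 0.53357.
Attributable cases ≈ PN × (exposed cases) = 0.53357 × 2099 ≈ 1119.96.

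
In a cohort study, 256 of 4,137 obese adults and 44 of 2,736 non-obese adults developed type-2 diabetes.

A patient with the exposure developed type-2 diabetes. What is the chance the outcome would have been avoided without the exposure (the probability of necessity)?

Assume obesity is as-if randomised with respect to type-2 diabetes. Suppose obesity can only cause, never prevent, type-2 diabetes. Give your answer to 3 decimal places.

p₁ = P(outcome | exposed) = 256/4137 = 0.061881
p₀ = P(outcome | unexposed) = 44/2736 = 0.016082
Under exogeneity and monotonicity, PN = (p₁ − p₀) / p₁.
PN = (0.061881 − 0.016082) / 0.061881 = 0.045799 / 0.061881 ≈ 0.7401

PN ≈ 0.740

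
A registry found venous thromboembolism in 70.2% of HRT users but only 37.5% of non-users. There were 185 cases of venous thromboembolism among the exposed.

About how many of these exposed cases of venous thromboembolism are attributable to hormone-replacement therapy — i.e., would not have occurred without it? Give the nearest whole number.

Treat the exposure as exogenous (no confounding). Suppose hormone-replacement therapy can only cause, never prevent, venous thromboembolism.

p₁ = 0.702, p₀ = 0.375.
PN = (p₁ − p₀)/p₁ = (0.702 − 0.375) / 0.702 ≈ 0.46581.
Attributable cases ≈ PN × (exposed cases) = 0.46581 × 185 ≈ 86.18.

about 86 cases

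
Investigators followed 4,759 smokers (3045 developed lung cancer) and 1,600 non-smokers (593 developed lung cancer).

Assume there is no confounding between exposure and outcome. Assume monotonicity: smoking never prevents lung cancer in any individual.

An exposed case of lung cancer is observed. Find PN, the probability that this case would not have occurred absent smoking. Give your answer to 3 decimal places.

PN ≈ 0.421

p₁ = P(outcome | exposed) = 3045/4759 = 0.63984
p₀ = P(outcome | unexposed) = 593/1600 = 0.37062
Under exogeneity and monotonicity, PN = (p₁ − p₀) / p₁.
PN = (0.63984 − 0.37062) / 0.63984 = 0.26922 / 0.63984 ≈ 0.4208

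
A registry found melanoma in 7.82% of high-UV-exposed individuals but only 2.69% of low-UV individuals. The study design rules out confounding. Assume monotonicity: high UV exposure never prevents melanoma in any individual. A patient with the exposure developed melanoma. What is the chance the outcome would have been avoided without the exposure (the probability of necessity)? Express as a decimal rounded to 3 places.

PN ≈ 0.656

p₁ = 0.0782, p₀ = 0.0269.
Under exogeneity and monotonicity, PN = (p₁ − p₀) / p₁.
PN = (0.0782 − 0.0269) / 0.0782 = 0.0513 / 0.0782 ≈ 0.6560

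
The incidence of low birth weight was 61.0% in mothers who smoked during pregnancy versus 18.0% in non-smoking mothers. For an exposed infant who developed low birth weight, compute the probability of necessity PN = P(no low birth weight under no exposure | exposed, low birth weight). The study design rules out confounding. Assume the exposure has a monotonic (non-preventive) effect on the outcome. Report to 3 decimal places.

PN ≈ 0.705

p₁ = 0.61, p₀ = 0.18.
Under exogeneity and monotonicity, PN = (p₁ − p₀) / p₁.
PN = (0.61 − 0.18) / 0.61 = 0.43 / 0.61 ≈ 0.7049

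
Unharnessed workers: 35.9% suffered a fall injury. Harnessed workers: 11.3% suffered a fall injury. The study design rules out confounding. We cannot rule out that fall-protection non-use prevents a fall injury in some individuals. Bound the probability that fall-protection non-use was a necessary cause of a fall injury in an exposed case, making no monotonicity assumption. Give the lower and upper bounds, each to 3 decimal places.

0.685 ≤ PN ≤ 1.000

p₁ = 0.359, p₀ = 0.113.
Under exogeneity alone the bounds on PN are max{0,(p₁−p₀)/p₁} ≤ PN ≤ min{1,(1−p₀)/p₁}.
  lower = (p₁ − p₀)/p₁ = 0.246 / 0.359 ≈ 0.6852
  upper = min{1, (1 − p₀)/p₁} = 0.887 / 0.359 ≈ 2.4708 → capped at 1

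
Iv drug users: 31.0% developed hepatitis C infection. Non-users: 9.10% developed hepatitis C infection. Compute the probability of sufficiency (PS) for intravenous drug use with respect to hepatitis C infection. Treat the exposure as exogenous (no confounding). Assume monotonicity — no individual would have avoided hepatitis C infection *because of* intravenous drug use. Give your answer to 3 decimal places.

p₁ = 0.31, p₀ = 0.091.
Under exogeneity and monotonicity, PS = (p₁ − p₀) / (1 − p₀).
PS = (0.31 − 0.091) / (1 − 0.091) = 0.219 / 0.909 ≈ 0.2409

PS ≈ 0.241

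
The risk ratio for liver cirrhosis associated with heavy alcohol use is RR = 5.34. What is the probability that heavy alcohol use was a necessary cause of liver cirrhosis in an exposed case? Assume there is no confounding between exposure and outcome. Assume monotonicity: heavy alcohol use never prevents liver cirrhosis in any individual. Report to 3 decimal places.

Under exogeneity and monotonicity, PN = (RR − 1) / RR = 1 − 1/RR.
PN = (5.34 − 1) / 5.34 = 4.34 / 5.34 ≈ 0.8127

PN ≈ 0.813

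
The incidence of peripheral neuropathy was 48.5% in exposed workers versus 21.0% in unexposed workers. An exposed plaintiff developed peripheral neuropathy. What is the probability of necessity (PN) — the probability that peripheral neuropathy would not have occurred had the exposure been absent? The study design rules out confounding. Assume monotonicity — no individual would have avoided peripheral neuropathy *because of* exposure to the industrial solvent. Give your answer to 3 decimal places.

p₁ = 0.485, p₀ = 0.21.
Under exogeneity and monotonicity, PN = (p₁ − p₀) / p₁.
PN = (0.485 − 0.21) / 0.485 = 0.275 / 0.485 ≈ 0.5670

PN ≈ 0.567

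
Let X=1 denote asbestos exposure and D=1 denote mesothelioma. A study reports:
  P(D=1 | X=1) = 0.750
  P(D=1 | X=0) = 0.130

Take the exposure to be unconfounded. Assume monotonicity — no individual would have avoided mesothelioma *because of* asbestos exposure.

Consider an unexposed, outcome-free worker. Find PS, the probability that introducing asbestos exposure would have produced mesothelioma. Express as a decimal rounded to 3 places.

PS ≈ 0.713

Let p₁ = 0.75, p₀ = 0.13.
Under exogeneity and monotonicity, PS = (p₁ − p₀) / (1 − p₀).
PS = (0.75 − 0.13) / (1 − 0.13) = 0.62 / 0.87 ≈ 0.7126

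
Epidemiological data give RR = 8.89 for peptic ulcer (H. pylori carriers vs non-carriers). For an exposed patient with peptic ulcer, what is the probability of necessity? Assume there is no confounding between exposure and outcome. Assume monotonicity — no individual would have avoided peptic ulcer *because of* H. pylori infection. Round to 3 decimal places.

PN ≈ 0.888

Under exogeneity and monotonicity, PN = (RR − 1) / RR = 1 − 1/RR.
PN = (8.89 − 1) / 8.89 = 7.89 / 8.89 ≈ 0.8875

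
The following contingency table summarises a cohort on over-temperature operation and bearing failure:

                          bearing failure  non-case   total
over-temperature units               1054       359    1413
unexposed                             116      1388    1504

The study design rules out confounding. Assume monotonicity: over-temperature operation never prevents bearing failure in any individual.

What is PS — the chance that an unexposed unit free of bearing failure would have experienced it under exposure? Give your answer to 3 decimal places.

PS ≈ 0.725

p₁ = P(outcome | exposed) = 1054/1413 = 0.74593
p₀ = P(outcome | unexposed) = 116/1504 = 0.077128
Under exogeneity and monotonicity, PS = (p₁ − p₀) / (1 − p₀).
PS = (0.74593 − 0.077128) / (1 − 0.077128) = 0.6688 / 0.92287 ≈ 0.7247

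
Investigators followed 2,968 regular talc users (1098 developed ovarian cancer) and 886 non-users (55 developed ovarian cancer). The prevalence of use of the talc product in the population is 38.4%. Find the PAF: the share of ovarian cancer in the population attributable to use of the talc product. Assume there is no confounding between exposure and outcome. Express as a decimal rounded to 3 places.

PAF ≈ 0.656

p₁ = P(outcome | exposed) = 1098/2968 = 0.36995
p₀ = P(outcome | unexposed) = 55/886 = 0.062077
Overall risk P(Y=1) = π·p₁ + (1−π)·p₀ = 0.384×0.36995 + 0.616×0.062077 = 0.1803.
Under exogeneity, PAF = [P(Y=1) − p₀] / P(Y=1).
PAF = (0.1803 − 0.062077) / 0.1803 ≈ 0.6557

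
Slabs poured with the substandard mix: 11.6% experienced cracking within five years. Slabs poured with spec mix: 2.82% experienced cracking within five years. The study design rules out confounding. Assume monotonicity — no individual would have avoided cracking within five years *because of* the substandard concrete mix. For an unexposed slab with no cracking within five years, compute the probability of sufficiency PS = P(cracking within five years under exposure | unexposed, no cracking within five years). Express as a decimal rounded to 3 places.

p₁ = 0.116, p₀ = 0.0282.
Under exogeneity and monotonicity, PS = (p₁ − p₀) / (1 − p₀).
PS = (0.116 − 0.0282) / (1 − 0.0282) = 0.0878 / 0.9718 ≈ 0.0903

PS ≈ 0.090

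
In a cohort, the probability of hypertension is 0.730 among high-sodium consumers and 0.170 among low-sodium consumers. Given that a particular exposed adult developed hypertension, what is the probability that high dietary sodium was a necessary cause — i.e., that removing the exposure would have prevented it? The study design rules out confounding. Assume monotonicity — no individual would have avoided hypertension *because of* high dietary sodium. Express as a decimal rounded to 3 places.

PN ≈ 0.767

Let p₁ = 0.73, p₀ = 0.17.
Under exogeneity and monotonicity, PN = (p₁ − p₀) / p₁.
PN = (0.73 − 0.17) / 0.73 = 0.56 / 0.73 ≈ 0.7671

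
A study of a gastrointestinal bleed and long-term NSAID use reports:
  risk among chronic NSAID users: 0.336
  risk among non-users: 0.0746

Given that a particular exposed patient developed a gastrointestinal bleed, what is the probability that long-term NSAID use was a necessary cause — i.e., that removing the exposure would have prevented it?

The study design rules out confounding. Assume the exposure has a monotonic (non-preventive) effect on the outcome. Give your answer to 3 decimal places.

PN ≈ 0.778

Let p₁ = 0.336, p₀ = 0.0746.
Under exogeneity and monotonicity, PN = (p₁ − p₀) / p₁.
PN = (0.336 − 0.0746) / 0.336 = 0.2614 / 0.336 ≈ 0.7780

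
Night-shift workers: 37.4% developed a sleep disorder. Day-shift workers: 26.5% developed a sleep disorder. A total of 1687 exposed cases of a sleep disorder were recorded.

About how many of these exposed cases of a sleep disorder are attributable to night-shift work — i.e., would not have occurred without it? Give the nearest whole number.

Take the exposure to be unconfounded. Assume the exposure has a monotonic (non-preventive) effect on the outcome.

p₁ = 0.374, p₀ = 0.265.
PN = (p₁ − p₀)/p₁ = (0.374 − 0.265) / 0.374 ≈ 0.29144.
Attributable cases ≈ PN × (exposed cases) = 0.29144 × 1687 ≈ 491.67.

about 492 cases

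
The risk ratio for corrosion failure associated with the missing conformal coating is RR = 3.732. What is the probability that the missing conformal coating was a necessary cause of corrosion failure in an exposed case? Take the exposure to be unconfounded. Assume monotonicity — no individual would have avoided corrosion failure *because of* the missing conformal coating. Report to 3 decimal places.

Under exogeneity and monotonicity, PN = (RR − 1) / RR = 1 − 1/RR.
PN = (3.732 − 1) / 3.732 = 2.732 / 3.732 ≈ 0.7320

PN ≈ 0.732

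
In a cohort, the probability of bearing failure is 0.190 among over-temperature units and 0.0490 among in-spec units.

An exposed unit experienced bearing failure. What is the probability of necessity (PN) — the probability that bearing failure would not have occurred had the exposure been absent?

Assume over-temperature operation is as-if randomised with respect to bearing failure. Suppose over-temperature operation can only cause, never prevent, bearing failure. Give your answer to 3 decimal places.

PN ≈ 0.742

Let p₁ = 0.19, p₀ = 0.049.
Under exogeneity and monotonicity, PN = (p₁ − p₀) / p₁.
PN = (0.19 − 0.049) / 0.19 = 0.141 / 0.19 ≈ 0.7421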